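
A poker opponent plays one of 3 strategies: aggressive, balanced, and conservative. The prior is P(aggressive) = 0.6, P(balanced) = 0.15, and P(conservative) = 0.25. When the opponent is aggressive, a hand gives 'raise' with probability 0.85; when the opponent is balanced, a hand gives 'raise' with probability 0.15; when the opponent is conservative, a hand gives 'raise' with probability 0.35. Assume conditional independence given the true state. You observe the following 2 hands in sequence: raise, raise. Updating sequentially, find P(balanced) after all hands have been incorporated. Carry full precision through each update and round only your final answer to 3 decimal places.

After 'raise': normaliser = 0.85·0.6000 + 0.15·0.1500 + 0.35·0.2500; P(aggressive) ≈ 0.8226, P(balanced) ≈ 0.0363, P(conservative) ≈ 0.1411
After 'raise': normaliser = 0.85·0.8226 + 0.15·0.0363 + 0.35·0.1411; P(aggressive) ≈ 0.9273, P(balanced) ≈ 0.0072, P(conservative) ≈ 0.0655

0.007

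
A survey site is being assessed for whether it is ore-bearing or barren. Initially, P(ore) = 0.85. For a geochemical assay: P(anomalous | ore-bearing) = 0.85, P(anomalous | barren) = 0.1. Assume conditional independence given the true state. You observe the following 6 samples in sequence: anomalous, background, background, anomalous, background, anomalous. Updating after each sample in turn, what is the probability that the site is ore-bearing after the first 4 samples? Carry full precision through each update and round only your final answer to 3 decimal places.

0.919

After 'anomalous': P(ore) = 0.85·0.8500 / (0.85·0.8500 + 0.1·0.1500) ≈ 0.9797
After 'background': P(ore) = 0.15·0.9797 / (0.15·0.9797 + 0.9·0.0203) ≈ 0.8892
After 'background': P(ore) = 0.15·0.8892 / (0.15·0.8892 + 0.9·0.1108) ≈ 0.5723
After 'anomalous': P(ore) = 0.85·0.5723 / (0.85·0.5723 + 0.1·0.4277) ≈ 0.9192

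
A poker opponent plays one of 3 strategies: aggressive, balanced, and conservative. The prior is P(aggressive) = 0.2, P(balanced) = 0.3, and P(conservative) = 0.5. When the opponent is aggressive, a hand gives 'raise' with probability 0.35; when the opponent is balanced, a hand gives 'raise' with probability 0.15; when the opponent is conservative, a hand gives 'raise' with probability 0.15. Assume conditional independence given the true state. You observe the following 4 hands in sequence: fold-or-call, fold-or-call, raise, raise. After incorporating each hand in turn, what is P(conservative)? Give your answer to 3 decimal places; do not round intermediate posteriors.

0.348

Each posterior becomes the prior for the next update.
After 'fold-or-call': normaliser = 0.65·0.2000 + 0.85·0.3000 + 0.85·0.5000; P(aggressive) ≈ 0.1605, P(balanced) ≈ 0.3148, P(conservative) ≈ 0.5247
After 'fold-or-call': normaliser = 0.65·0.1605 + 0.85·0.3148 + 0.85·0.5247; P(aggressive) ≈ 0.1275, P(balanced) ≈ 0.3272, P(conservative) ≈ 0.5453
After 'raise': normaliser = 0.35·0.1275 + 0.15·0.3272 + 0.15·0.5453; P(aggressive) ≈ 0.2544, P(balanced) ≈ 0.2796, P(conservative) ≈ 0.4660
After 'raise': normaliser = 0.35·0.2544 + 0.15·0.2796 + 0.15·0.4660; P(aggressive) ≈ 0.4432, P(balanced) ≈ 0.2088, P(conservative) ≈ 0.3480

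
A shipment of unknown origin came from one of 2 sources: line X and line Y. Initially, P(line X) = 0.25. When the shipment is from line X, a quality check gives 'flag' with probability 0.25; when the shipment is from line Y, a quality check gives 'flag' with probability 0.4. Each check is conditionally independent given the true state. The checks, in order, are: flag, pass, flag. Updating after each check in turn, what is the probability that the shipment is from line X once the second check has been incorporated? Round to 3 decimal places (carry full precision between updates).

0.207

After 'flag': P(line X) = 0.25·0.2500 / (0.25·0.2500 + 0.4·0.7500) ≈ 0.1724
After 'pass': P(line X) = 0.75·0.1724 / (0.75·0.1724 + 0.6·0.8276) ≈ 0.2066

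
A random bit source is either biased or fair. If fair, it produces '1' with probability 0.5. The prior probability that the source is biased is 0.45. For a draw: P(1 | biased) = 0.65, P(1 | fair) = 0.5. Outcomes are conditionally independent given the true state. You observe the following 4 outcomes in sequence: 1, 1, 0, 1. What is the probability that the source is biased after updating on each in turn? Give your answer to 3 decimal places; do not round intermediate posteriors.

After '1': P(biased) = 0.65·0.4500 / (0.65·0.4500 + 0.5·0.5500) ≈ 0.5154
After '1': P(biased) = 0.65·0.5154 / (0.65·0.5154 + 0.5·0.4846) ≈ 0.5803
After '0': P(biased) = 0.35·0.5803 / (0.35·0.5803 + 0.5·0.4197) ≈ 0.4918
After '1': P(biased) = 0.65·0.4918 / (0.65·0.4918 + 0.5·0.5082) ≈ 0.5572

0.557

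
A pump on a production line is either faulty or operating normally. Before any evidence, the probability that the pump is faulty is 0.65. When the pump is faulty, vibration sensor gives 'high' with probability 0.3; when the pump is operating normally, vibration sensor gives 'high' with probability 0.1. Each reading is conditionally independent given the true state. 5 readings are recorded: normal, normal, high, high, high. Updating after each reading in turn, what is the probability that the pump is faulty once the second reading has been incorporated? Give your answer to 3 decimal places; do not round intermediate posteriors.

0.529

After 'normal': P(faulty) = 0.7·0.6500 / (0.7·0.6500 + 0.9·0.3500) ≈ 0.5909
After 'normal': P(faulty) = 0.7·0.5909 / (0.7·0.5909 + 0.9·0.4091) ≈ 0.5291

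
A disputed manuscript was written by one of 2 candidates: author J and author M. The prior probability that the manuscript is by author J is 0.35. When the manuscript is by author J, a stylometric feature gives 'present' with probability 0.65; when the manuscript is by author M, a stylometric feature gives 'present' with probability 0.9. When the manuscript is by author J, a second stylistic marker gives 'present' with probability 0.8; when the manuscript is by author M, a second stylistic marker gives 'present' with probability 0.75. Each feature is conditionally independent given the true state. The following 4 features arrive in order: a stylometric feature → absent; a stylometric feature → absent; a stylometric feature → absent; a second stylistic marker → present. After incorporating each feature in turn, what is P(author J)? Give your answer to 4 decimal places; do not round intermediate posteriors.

0.9610

After a stylometric feature='absent': P(author J) = 0.35·0.3500 / (0.35·0.3500 + 0.1·0.6500) ≈ 0.6533
After a stylometric feature='absent': P(author J) = 0.35·0.6533 / (0.35·0.6533 + 0.1·0.3467) ≈ 0.8684
After a stylometric feature='absent': P(author J) = 0.35·0.8684 / (0.35·0.8684 + 0.1·0.1316) ≈ 0.9585
After a second stylistic marker='present': P(author J) = 0.8·0.9585 / (0.8·0.9585 + 0.75·0.0415) ≈ 0.9610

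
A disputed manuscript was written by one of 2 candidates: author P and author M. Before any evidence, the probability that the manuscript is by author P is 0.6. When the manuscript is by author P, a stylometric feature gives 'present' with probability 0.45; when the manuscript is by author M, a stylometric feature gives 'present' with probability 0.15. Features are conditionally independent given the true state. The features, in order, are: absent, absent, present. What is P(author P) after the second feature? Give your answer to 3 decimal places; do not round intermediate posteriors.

After 'absent': P(author P) = 0.55·0.6000 / (0.55·0.6000 + 0.85·0.4000) ≈ 0.4925
After 'absent': P(author P) = 0.55·0.4925 / (0.55·0.4925 + 0.85·0.5075) ≈ 0.3858

0.386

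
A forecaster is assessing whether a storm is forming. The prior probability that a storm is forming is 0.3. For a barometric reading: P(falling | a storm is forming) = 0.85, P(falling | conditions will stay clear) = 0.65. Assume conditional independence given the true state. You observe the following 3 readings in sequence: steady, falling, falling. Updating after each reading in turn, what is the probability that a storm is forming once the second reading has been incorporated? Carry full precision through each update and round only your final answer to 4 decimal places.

After 'steady': P(storm) = 0.15·0.3000 / (0.15·0.3000 + 0.35·0.7000) ≈ 0.1552
After 'falling': P(storm) = 0.85·0.1552 / (0.85·0.1552 + 0.65·0.8448) ≈ 0.1937

0.1937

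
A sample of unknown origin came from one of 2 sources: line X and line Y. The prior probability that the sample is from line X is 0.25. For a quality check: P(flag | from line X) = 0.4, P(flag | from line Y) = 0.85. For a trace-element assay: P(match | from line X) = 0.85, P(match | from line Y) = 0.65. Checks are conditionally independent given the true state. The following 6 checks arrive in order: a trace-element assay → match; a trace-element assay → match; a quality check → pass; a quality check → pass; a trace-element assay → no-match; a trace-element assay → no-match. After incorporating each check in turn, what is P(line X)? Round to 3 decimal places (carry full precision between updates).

Apply Bayes' rule sequentially, carrying P(line X) forward.
After a trace-element assay='match': P(line X) = 0.85·0.2500 / (0.85·0.2500 + 0.65·0.7500) ≈ 0.3036
After a trace-element assay='match': P(line X) = 0.85·0.3036 / (0.85·0.3036 + 0.65·0.6964) ≈ 0.3631
After a quality check='pass': P(line X) = 0.6·0.3631 / (0.6·0.3631 + 0.15·0.6369) ≈ 0.6951
After a quality check='pass': P(line X) = 0.6·0.6951 / (0.6·0.6951 + 0.15·0.3049) ≈ 0.9012
After a trace-element assay='no-match': P(line X) = 0.15·0.9012 / (0.15·0.9012 + 0.35·0.0988) ≈ 0.7963
After a trace-element assay='no-match': P(line X) = 0.15·0.7963 / (0.15·0.7963 + 0.35·0.2037) ≈ 0.6262

0.626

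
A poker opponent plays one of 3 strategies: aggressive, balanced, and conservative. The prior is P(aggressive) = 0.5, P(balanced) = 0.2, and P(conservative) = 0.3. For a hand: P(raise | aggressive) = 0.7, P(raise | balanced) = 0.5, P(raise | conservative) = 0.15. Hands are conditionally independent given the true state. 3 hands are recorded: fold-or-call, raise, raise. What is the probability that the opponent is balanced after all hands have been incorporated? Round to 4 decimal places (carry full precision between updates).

After 'fold-or-call': normaliser = 0.3·0.5000 + 0.5·0.2000 + 0.85·0.3000; P(aggressive) ≈ 0.2970, P(balanced) ≈ 0.1980, P(conservative) ≈ 0.5050
After 'raise': normaliser = 0.7·0.2970 + 0.5·0.1980 + 0.15·0.5050; P(aggressive) ≈ 0.5433, P(balanced) ≈ 0.2587, P(conservative) ≈ 0.1979
After 'raise': normaliser = 0.7·0.5433 + 0.5·0.2587 + 0.15·0.1979; P(aggressive) ≈ 0.7051, P(balanced) ≈ 0.2398, P(conservative) ≈ 0.0550

0.2398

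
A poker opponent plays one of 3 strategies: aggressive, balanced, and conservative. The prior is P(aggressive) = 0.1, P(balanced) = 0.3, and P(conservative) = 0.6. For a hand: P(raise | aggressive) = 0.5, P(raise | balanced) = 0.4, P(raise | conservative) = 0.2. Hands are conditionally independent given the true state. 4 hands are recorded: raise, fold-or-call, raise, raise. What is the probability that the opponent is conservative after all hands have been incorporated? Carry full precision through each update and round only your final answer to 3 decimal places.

After 'raise': normaliser = 0.5·0.1000 + 0.4·0.3000 + 0.2·0.6000; P(aggressive) ≈ 0.1724, P(balanced) ≈ 0.4138, P(conservative) ≈ 0.4138
After 'fold-or-call': normaliser = 0.5·0.1724 + 0.6·0.4138 + 0.8·0.4138; P(aggressive) ≈ 0.1295, P(balanced) ≈ 0.3731, P(conservative) ≈ 0.4974
After 'raise': normaliser = 0.5·0.1295 + 0.4·0.3731 + 0.2·0.4974; P(aggressive) ≈ 0.2066, P(balanced) ≈ 0.4760, P(conservative) ≈ 0.3174
After 'raise': normaliser = 0.5·0.2066 + 0.4·0.4760 + 0.2·0.3174; P(aggressive) ≈ 0.2892, P(balanced) ≈ 0.5331, P(conservative) ≈ 0.1777

0.178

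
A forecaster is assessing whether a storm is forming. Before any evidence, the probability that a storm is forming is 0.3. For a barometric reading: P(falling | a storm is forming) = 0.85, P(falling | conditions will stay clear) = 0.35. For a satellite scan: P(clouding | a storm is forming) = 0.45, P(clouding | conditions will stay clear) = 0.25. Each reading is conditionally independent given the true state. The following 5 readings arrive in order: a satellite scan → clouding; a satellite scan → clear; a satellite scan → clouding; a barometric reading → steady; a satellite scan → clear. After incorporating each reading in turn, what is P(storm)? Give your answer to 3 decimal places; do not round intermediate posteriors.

0.147

After a satellite scan='clouding': P(storm) = 0.45·0.3000 / (0.45·0.3000 + 0.25·0.7000) ≈ 0.4355
After a satellite scan='clear': P(storm) = 0.55·0.4355 / (0.55·0.4355 + 0.75·0.5645) ≈ 0.3613
After a satellite scan='clouding': P(storm) = 0.45·0.3613 / (0.45·0.3613 + 0.25·0.6387) ≈ 0.5045
After a barometric reading='steady': P(storm) = 0.15·0.5045 / (0.15·0.5045 + 0.65·0.4955) ≈ 0.1903
After a satellite scan='clear': P(storm) = 0.55·0.1903 / (0.55·0.1903 + 0.75·0.8097) ≈ 0.1470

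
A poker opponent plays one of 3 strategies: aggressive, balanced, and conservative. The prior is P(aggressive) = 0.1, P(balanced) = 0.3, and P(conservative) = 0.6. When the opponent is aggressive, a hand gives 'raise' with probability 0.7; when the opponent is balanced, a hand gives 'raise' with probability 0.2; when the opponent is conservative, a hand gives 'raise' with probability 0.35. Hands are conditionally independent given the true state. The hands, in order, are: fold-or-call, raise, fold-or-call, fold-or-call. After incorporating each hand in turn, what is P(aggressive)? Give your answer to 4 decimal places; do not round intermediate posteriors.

0.0209

Apply Bayes' rule sequentially, carrying P(aggressive) forward.
After 'fold-or-call': normaliser = 0.3·0.1000 + 0.8·0.3000 + 0.65·0.6000; P(aggressive) ≈ 0.0455, P(balanced) ≈ 0.3636, P(conservative) ≈ 0.5909
After 'raise': normaliser = 0.7·0.0455 + 0.2·0.3636 + 0.35·0.5909; P(aggressive) ≈ 0.1022, P(balanced) ≈ 0.2336, P(conservative) ≈ 0.6642
After 'fold-or-call': normaliser = 0.3·0.1022 + 0.8·0.2336 + 0.65·0.6642; P(aggressive) ≈ 0.0472, P(balanced) ≈ 0.2878, P(conservative) ≈ 0.6650
After 'fold-or-call': normaliser = 0.3·0.0472 + 0.8·0.2878 + 0.65·0.6650; P(aggressive) ≈ 0.0209, P(balanced) ≈ 0.3403, P(conservative) ≈ 0.6388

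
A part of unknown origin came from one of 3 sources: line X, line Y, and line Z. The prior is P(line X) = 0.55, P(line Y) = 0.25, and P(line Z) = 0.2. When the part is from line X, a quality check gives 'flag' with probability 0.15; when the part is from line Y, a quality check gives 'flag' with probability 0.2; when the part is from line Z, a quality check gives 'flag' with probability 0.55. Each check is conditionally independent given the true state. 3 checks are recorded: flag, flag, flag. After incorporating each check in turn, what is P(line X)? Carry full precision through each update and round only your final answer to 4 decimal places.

0.0500

Apply Bayes' rule sequentially, carrying P(line X) forward.
After 'flag': normaliser = 0.15·0.5500 + 0.2·0.2500 + 0.55·0.2000; P(line X) ≈ 0.3402, P(line Y) ≈ 0.2062, P(line Z) ≈ 0.4536
After 'flag': normaliser = 0.15·0.3402 + 0.2·0.2062 + 0.55·0.4536; P(line X) ≈ 0.1493, P(line Y) ≈ 0.1207, P(line Z) ≈ 0.7300
After 'flag': normaliser = 0.15·0.1493 + 0.2·0.1207 + 0.55·0.7300; P(line X) ≈ 0.0500, P(line Y) ≈ 0.0539, P(line Z) ≈ 0.8961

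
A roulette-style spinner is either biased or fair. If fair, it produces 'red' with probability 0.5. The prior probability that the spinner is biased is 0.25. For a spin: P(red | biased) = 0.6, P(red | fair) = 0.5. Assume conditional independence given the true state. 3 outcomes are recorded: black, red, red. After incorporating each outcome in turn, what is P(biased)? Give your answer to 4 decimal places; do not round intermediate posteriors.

0.2775

Apply Bayes' rule sequentially, carrying P(biased) forward.
After 'black': P(biased) = 0.4·0.2500 / (0.4·0.2500 + 0.5·0.7500) ≈ 0.2105
After 'red': P(biased) = 0.6·0.2105 / (0.6·0.2105 + 0.5·0.7895) ≈ 0.2424
After 'red': P(biased) = 0.6·0.2424 / (0.6·0.2424 + 0.5·0.7576) ≈ 0.2775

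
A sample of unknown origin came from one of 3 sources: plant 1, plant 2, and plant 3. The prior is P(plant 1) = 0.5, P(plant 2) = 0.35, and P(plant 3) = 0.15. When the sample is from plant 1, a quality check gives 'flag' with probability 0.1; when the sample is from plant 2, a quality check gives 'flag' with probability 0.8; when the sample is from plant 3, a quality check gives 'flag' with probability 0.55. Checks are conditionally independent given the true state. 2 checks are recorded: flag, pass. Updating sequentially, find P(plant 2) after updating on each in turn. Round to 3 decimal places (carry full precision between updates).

After 'flag': normaliser = 0.1·0.5000 + 0.8·0.3500 + 0.55·0.1500; P(plant 1) ≈ 0.1212, P(plant 2) ≈ 0.6788, P(plant 3) ≈ 0.2000
After 'pass': normaliser = 0.9·0.1212 + 0.2·0.6788 + 0.45·0.2000; P(plant 1) ≈ 0.3258, P(plant 2) ≈ 0.4054, P(plant 3) ≈ 0.2688

0.405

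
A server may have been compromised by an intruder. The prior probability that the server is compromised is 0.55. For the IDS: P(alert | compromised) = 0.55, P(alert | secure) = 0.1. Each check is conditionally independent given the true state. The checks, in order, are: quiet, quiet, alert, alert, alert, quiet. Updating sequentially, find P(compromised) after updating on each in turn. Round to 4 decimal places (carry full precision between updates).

Each posterior becomes the prior for the next update.
After 'quiet': P(compromised) = 0.45·0.5500 / (0.45·0.5500 + 0.9·0.4500) ≈ 0.3793
After 'quiet': P(compromised) = 0.45·0.3793 / (0.45·0.3793 + 0.9·0.6207) ≈ 0.2340
After 'alert': P(compromised) = 0.55·0.2340 / (0.55·0.2340 + 0.1·0.7660) ≈ 0.6269
After 'alert': P(compromised) = 0.55·0.6269 / (0.55·0.6269 + 0.1·0.3731) ≈ 0.9024
After 'alert': P(compromised) = 0.55·0.9024 / (0.55·0.9024 + 0.1·0.0976) ≈ 0.9807
After 'quiet': P(compromised) = 0.45·0.9807 / (0.45·0.9807 + 0.9·0.0193) ≈ 0.9621

0.9621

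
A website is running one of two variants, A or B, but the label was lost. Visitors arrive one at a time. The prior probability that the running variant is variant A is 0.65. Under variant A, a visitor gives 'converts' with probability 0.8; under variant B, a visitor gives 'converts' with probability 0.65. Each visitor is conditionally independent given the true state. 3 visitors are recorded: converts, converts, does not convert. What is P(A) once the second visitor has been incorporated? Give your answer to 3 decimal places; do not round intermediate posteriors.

0.738

After 'converts': P(A) = 0.8·0.6500 / (0.8·0.6500 + 0.65·0.3500) ≈ 0.6957
After 'converts': P(A) = 0.8·0.6957 / (0.8·0.6957 + 0.65·0.3043) ≈ 0.7378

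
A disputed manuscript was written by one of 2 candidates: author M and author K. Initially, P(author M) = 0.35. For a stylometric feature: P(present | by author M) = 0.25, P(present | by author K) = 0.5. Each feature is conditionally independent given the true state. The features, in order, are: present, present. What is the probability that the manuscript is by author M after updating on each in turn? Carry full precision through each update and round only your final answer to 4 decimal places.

After 'present': P(author M) = 0.25·0.3500 / (0.25·0.3500 + 0.5·0.6500) ≈ 0.2121
After 'present': P(author M) = 0.25·0.2121 / (0.25·0.2121 + 0.5·0.7879) ≈ 0.1186

0.1186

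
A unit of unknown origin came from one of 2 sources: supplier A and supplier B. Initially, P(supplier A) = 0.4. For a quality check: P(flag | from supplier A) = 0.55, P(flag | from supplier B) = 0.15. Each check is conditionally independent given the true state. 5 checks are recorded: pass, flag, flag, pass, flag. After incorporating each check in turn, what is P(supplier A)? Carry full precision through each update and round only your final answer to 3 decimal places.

0.902

Each posterior becomes the prior for the next update.
After 'pass': P(supplier A) = 0.45·0.4000 / (0.45·0.4000 + 0.85·0.6000) ≈ 0.2609
After 'flag': P(supplier A) = 0.55·0.2609 / (0.55·0.2609 + 0.15·0.7391) ≈ 0.5641
After 'flag': P(supplier A) = 0.55·0.5641 / (0.55·0.5641 + 0.15·0.4359) ≈ 0.8259
After 'pass': P(supplier A) = 0.45·0.8259 / (0.45·0.8259 + 0.85·0.1741) ≈ 0.7153
After 'flag': P(supplier A) = 0.55·0.7153 / (0.55·0.7153 + 0.15·0.2847) ≈ 0.9021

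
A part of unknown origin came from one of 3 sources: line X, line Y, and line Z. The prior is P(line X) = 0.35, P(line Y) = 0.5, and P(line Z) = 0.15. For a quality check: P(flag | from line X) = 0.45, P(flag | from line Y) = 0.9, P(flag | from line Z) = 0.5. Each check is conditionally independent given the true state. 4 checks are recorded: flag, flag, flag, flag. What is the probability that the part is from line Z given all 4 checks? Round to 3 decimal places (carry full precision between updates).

Apply Bayes' rule sequentially, carrying P(line Z) forward.
After 'flag': normaliser = 0.45·0.3500 + 0.9·0.5000 + 0.5·0.1500; P(line X) ≈ 0.2308, P(line Y) ≈ 0.6593, P(line Z) ≈ 0.1099
After 'flag': normaliser = 0.45·0.2308 + 0.9·0.6593 + 0.5·0.1099; P(line X) ≈ 0.1381, P(line Y) ≈ 0.7889, P(line Z) ≈ 0.0730
After 'flag': normaliser = 0.45·0.1381 + 0.9·0.7889 + 0.5·0.0730; P(line X) ≈ 0.0768, P(line Y) ≈ 0.8780, P(line Z) ≈ 0.0452
After 'flag': normaliser = 0.45·0.0768 + 0.9·0.8780 + 0.5·0.0452; P(line X) ≈ 0.0408, P(line Y) ≈ 0.9326, P(line Z) ≈ 0.0267

0.027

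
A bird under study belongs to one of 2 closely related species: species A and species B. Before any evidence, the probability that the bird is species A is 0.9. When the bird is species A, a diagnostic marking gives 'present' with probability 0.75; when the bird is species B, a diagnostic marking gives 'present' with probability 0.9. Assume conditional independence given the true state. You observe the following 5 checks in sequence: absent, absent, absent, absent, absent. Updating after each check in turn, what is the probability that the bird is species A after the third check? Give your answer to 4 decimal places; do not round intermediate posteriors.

After 'absent': P(species A) = 0.25·0.9000 / (0.25·0.9000 + 0.1·0.1000) ≈ 0.9574
After 'absent': P(species A) = 0.25·0.9574 / (0.25·0.9574 + 0.1·0.0426) ≈ 0.9825
After 'absent': P(species A) = 0.25·0.9825 / (0.25·0.9825 + 0.1·0.0175) ≈ 0.9929

0.9929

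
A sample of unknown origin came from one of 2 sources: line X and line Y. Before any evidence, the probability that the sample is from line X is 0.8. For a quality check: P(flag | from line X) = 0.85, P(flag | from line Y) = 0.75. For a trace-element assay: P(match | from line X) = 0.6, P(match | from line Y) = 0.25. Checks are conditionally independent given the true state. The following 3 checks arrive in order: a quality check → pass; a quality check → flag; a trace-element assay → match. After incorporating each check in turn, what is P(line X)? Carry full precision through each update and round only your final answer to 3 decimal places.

After a quality check='pass': P(line X) = 0.15·0.8000 / (0.15·0.8000 + 0.25·0.2000) ≈ 0.7059
After a quality check='flag': P(line X) = 0.85·0.7059 / (0.85·0.7059 + 0.75·0.2941) ≈ 0.7312
After a trace-element assay='match': P(line X) = 0.6·0.7312 / (0.6·0.7312 + 0.25·0.2688) ≈ 0.8672

0.867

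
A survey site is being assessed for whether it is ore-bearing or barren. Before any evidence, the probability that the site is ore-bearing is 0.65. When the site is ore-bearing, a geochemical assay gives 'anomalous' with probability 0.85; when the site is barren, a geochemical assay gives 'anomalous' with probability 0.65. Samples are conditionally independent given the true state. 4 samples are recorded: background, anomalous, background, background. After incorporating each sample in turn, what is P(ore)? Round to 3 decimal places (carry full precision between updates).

0.160

After 'background': P(ore) = 0.15·0.6500 / (0.15·0.6500 + 0.35·0.3500) ≈ 0.4432
After 'anomalous': P(ore) = 0.85·0.4432 / (0.85·0.4432 + 0.65·0.5568) ≈ 0.5100
After 'background': P(ore) = 0.15·0.5100 / (0.15·0.5100 + 0.35·0.4900) ≈ 0.3085
After 'background': P(ore) = 0.15·0.3085 / (0.15·0.3085 + 0.35·0.6915) ≈ 0.1605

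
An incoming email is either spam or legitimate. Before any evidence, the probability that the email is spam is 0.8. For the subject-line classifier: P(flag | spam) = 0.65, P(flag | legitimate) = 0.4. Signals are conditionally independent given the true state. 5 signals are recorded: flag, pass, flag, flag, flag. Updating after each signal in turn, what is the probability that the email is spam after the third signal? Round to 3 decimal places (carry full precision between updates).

Apply Bayes' rule sequentially, carrying P(spam) forward.
After 'flag': P(spam) = 0.65·0.8000 / (0.65·0.8000 + 0.4·0.2000) ≈ 0.8667
After 'pass': P(spam) = 0.35·0.8667 / (0.35·0.8667 + 0.6·0.1333) ≈ 0.7913
After 'flag': P(spam) = 0.65·0.7913 / (0.65·0.7913 + 0.4·0.2087) ≈ 0.8604

0.860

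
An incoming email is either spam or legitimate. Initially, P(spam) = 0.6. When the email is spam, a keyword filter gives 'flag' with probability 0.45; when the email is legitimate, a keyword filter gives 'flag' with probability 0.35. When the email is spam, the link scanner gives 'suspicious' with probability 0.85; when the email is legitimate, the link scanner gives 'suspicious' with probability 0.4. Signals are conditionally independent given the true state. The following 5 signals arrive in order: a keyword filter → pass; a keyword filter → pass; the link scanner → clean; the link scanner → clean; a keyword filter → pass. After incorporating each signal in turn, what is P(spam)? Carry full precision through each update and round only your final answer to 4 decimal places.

After a keyword filter='pass': P(spam) = 0.55·0.6000 / (0.55·0.6000 + 0.65·0.4000) ≈ 0.5593
After a keyword filter='pass': P(spam) = 0.55·0.5593 / (0.55·0.5593 + 0.65·0.4407) ≈ 0.5178
After the link scanner='clean': P(spam) = 0.15·0.5178 / (0.15·0.5178 + 0.6·0.4822) ≈ 0.2117
After the link scanner='clean': P(spam) = 0.15·0.2117 / (0.15·0.2117 + 0.6·0.7883) ≈ 0.0629
After a keyword filter='pass': P(spam) = 0.55·0.0629 / (0.55·0.0629 + 0.65·0.9371) ≈ 0.0537

0.0537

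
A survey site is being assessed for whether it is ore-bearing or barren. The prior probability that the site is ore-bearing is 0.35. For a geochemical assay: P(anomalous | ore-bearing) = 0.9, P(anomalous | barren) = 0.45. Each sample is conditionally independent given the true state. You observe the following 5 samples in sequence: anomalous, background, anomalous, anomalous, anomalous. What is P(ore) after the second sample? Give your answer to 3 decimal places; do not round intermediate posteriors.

0.164

After 'anomalous': P(ore) = 0.9·0.3500 / (0.9·0.3500 + 0.45·0.6500) ≈ 0.5185
After 'background': P(ore) = 0.1·0.5185 / (0.1·0.5185 + 0.55·0.4815) ≈ 0.1637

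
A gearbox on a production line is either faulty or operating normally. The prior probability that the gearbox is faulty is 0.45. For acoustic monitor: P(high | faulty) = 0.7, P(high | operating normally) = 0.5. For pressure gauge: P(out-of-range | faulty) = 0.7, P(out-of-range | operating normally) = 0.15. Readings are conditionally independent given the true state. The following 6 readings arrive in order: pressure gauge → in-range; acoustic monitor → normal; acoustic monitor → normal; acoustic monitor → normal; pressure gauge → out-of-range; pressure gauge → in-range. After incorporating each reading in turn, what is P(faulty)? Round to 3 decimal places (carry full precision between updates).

0.093

After pressure gauge='in-range': P(faulty) = 0.3·0.4500 / (0.3·0.4500 + 0.85·0.5500) ≈ 0.2241
After acoustic monitor='normal': P(faulty) = 0.3·0.2241 / (0.3·0.2241 + 0.5·0.7759) ≈ 0.1477
After acoustic monitor='normal': P(faulty) = 0.3·0.1477 / (0.3·0.1477 + 0.5·0.8523) ≈ 0.0942
After acoustic monitor='normal': P(faulty) = 0.3·0.0942 / (0.3·0.0942 + 0.5·0.9058) ≈ 0.0587
After pressure gauge='out-of-range': P(faulty) = 0.7·0.0587 / (0.7·0.0587 + 0.15·0.9413) ≈ 0.2255
After pressure gauge='in-range': P(faulty) = 0.3·0.2255 / (0.3·0.2255 + 0.85·0.7745) ≈ 0.0932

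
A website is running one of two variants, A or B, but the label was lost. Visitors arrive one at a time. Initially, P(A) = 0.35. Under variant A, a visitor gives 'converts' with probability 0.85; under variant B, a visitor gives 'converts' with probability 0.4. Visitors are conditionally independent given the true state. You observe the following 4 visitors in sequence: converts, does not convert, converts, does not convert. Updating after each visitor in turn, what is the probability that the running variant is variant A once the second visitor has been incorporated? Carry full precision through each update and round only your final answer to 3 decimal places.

After 'converts': P(A) = 0.85·0.3500 / (0.85·0.3500 + 0.4·0.6500) ≈ 0.5336
After 'does not convert': P(A) = 0.15·0.5336 / (0.15·0.5336 + 0.6·0.4664) ≈ 0.2224

0.222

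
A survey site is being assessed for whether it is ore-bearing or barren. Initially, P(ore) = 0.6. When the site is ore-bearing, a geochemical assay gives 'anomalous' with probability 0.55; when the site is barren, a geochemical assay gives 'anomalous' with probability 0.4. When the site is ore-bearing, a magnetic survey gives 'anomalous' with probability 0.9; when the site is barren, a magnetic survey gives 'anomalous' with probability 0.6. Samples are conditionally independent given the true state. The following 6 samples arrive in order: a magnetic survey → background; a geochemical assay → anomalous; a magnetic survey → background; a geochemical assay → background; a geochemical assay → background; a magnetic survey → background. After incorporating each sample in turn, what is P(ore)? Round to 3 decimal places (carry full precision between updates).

0.018

Each posterior becomes the prior for the next update.
After a magnetic survey='background': P(ore) = 0.1·0.6000 / (0.1·0.6000 + 0.4·0.4000) ≈ 0.2727
After a geochemical assay='anomalous': P(ore) = 0.55·0.2727 / (0.55·0.2727 + 0.4·0.7273) ≈ 0.3402
After a magnetic survey='background': P(ore) = 0.1·0.3402 / (0.1·0.3402 + 0.4·0.6598) ≈ 0.1142
After a geochemical assay='background': P(ore) = 0.45·0.1142 / (0.45·0.1142 + 0.6·0.8858) ≈ 0.0882
After a geochemical assay='background': P(ore) = 0.45·0.0882 / (0.45·0.0882 + 0.6·0.9118) ≈ 0.0676
After a magnetic survey='background': P(ore) = 0.1·0.0676 / (0.1·0.0676 + 0.4·0.9324) ≈ 0.0178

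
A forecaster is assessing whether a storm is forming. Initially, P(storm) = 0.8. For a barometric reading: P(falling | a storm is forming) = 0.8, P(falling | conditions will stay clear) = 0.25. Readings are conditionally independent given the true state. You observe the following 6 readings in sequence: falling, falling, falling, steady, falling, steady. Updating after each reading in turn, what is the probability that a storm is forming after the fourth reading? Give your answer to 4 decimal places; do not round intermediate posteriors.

After 'falling': P(storm) = 0.8·0.8000 / (0.8·0.8000 + 0.25·0.2000) ≈ 0.9275
After 'falling': P(storm) = 0.8·0.9275 / (0.8·0.9275 + 0.25·0.0725) ≈ 0.9762
After 'falling': P(storm) = 0.8·0.9762 / (0.8·0.9762 + 0.25·0.0238) ≈ 0.9924
After 'steady': P(storm) = 0.2·0.9924 / (0.2·0.9924 + 0.75·0.0076) ≈ 0.9722

0.9722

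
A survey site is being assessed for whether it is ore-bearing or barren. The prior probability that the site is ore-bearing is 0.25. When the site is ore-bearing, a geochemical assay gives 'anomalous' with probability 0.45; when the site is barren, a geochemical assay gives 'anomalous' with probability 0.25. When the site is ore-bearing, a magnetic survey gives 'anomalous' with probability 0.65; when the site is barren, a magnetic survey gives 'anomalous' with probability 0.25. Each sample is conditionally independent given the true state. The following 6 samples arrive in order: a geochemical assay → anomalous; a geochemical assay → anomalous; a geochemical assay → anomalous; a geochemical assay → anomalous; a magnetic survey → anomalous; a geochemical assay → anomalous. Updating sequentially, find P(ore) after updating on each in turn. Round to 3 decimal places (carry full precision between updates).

0.942

Apply Bayes' rule sequentially, carrying P(ore) forward.
After a geochemical assay='anomalous': P(ore) = 0.45·0.2500 / (0.45·0.2500 + 0.25·0.7500) ≈ 0.3750
After a geochemical assay='anomalous': P(ore) = 0.45·0.3750 / (0.45·0.3750 + 0.25·0.6250) ≈ 0.5192
After a geochemical assay='anomalous': P(ore) = 0.45·0.5192 / (0.45·0.5192 + 0.25·0.4808) ≈ 0.6603
After a geochemical assay='anomalous': P(ore) = 0.45·0.6603 / (0.45·0.6603 + 0.25·0.3397) ≈ 0.7777
After a magnetic survey='anomalous': P(ore) = 0.65·0.7777 / (0.65·0.7777 + 0.25·0.2223) ≈ 0.9010
After a geochemical assay='anomalous': P(ore) = 0.45·0.9010 / (0.45·0.9010 + 0.25·0.0990) ≈ 0.9425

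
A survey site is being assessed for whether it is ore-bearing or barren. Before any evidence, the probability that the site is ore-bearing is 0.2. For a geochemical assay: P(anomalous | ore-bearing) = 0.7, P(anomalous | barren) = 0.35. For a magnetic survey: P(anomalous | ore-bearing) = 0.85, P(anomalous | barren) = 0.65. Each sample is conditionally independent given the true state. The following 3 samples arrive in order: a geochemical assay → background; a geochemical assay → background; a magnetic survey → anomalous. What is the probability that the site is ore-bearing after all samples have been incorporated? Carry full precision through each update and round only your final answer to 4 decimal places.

After a geochemical assay='background': P(ore) = 0.3·0.2000 / (0.3·0.2000 + 0.65·0.8000) ≈ 0.1034
After a geochemical assay='background': P(ore) = 0.3·0.1034 / (0.3·0.1034 + 0.65·0.8966) ≈ 0.0506
After a magnetic survey='anomalous': P(ore) = 0.85·0.0506 / (0.85·0.0506 + 0.65·0.9494) ≈ 0.0651

0.0651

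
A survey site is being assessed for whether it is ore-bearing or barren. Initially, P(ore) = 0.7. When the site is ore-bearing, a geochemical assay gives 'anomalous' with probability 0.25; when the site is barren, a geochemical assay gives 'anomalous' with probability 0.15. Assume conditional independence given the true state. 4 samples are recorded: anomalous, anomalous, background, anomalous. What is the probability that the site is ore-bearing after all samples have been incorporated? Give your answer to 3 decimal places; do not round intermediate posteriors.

After 'anomalous': P(ore) = 0.25·0.7000 / (0.25·0.7000 + 0.15·0.3000) ≈ 0.7955
After 'anomalous': P(ore) = 0.25·0.7955 / (0.25·0.7955 + 0.15·0.2045) ≈ 0.8663
After 'background': P(ore) = 0.75·0.8663 / (0.75·0.8663 + 0.85·0.1337) ≈ 0.8512
After 'anomalous': P(ore) = 0.25·0.8512 / (0.25·0.8512 + 0.15·0.1488) ≈ 0.9050

0.905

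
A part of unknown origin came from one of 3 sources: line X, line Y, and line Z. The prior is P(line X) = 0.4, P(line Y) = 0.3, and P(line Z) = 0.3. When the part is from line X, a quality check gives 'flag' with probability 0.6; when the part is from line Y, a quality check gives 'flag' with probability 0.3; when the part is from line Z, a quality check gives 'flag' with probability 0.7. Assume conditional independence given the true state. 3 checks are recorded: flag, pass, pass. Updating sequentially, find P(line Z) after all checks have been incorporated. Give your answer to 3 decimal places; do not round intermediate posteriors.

Apply Bayes' rule sequentially, carrying P(line Z) forward.
After 'flag': normaliser = 0.6·0.4000 + 0.3·0.3000 + 0.7·0.3000; P(line X) ≈ 0.4444, P(line Y) ≈ 0.1667, P(line Z) ≈ 0.3889
After 'pass': normaliser = 0.4·0.4444 + 0.7·0.1667 + 0.3·0.3889; P(line X) ≈ 0.4324, P(line Y) ≈ 0.2838, P(line Z) ≈ 0.2838
After 'pass': normaliser = 0.4·0.4324 + 0.7·0.2838 + 0.3·0.2838; P(line X) ≈ 0.3787, P(line Y) ≈ 0.4349, P(line Z) ≈ 0.1864

0.186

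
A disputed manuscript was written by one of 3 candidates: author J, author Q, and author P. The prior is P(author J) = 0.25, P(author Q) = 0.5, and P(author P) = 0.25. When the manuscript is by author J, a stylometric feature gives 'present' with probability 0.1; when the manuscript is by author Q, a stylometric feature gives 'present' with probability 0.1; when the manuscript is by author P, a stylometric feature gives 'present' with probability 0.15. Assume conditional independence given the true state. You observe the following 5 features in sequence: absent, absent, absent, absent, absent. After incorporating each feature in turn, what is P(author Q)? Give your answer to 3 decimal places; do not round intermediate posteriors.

After 'absent': normaliser = 0.9·0.2500 + 0.9·0.5000 + 0.85·0.2500; P(author J) ≈ 0.2535, P(author Q) ≈ 0.5070, P(author P) ≈ 0.2394
After 'absent': normaliser = 0.9·0.2535 + 0.9·0.5070 + 0.85·0.2394; P(author J) ≈ 0.2569, P(author Q) ≈ 0.5139, P(author P) ≈ 0.2292
After 'absent': normaliser = 0.9·0.2569 + 0.9·0.5139 + 0.85·0.2292; P(author J) ≈ 0.2603, P(author Q) ≈ 0.5205, P(author P) ≈ 0.2192
After 'absent': normaliser = 0.9·0.2603 + 0.9·0.5205 + 0.85·0.2192; P(author J) ≈ 0.2635, P(author Q) ≈ 0.5269, P(author P) ≈ 0.2096
After 'absent': normaliser = 0.9·0.2635 + 0.9·0.5269 + 0.85·0.2096; P(author J) ≈ 0.2666, P(author Q) ≈ 0.5331, P(author P) ≈ 0.2003

0.533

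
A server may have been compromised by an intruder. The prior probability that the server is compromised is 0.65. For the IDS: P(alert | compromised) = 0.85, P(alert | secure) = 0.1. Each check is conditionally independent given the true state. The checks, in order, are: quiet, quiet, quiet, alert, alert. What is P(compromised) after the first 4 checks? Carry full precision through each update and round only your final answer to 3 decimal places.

0.068

Apply Bayes' rule sequentially, carrying P(compromised) forward.
After 'quiet': P(compromised) = 0.15·0.6500 / (0.15·0.6500 + 0.9·0.3500) ≈ 0.2364
After 'quiet': P(compromised) = 0.15·0.2364 / (0.15·0.2364 + 0.9·0.7636) ≈ 0.0491
After 'quiet': P(compromised) = 0.15·0.0491 / (0.15·0.0491 + 0.9·0.9509) ≈ 0.0085
After 'alert': P(compromised) = 0.85·0.0085 / (0.85·0.0085 + 0.1·0.9915) ≈ 0.0681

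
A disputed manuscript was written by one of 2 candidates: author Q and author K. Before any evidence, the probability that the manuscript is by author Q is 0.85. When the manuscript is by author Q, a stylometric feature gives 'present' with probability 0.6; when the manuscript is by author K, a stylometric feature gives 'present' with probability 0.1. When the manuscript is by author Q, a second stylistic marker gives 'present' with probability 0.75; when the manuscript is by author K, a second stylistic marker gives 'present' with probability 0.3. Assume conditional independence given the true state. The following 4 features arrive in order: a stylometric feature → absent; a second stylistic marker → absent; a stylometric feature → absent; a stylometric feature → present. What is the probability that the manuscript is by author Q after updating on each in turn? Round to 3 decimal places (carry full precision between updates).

After a stylometric feature='absent': P(author Q) = 0.4·0.8500 / (0.4·0.8500 + 0.9·0.1500) ≈ 0.7158
After a second stylistic marker='absent': P(author Q) = 0.25·0.7158 / (0.25·0.7158 + 0.7·0.2842) ≈ 0.4735
After a stylometric feature='absent': P(author Q) = 0.4·0.4735 / (0.4·0.4735 + 0.9·0.5265) ≈ 0.2856
After a stylometric feature='present': P(author Q) = 0.6·0.2856 / (0.6·0.2856 + 0.1·0.7144) ≈ 0.7058

0.706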